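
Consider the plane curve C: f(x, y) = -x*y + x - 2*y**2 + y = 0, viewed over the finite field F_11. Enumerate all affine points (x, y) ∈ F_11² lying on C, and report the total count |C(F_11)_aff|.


Affine F_11-points: {(0, 0), (0, 6), (5, 2), (5, 7), (7, 9), (7, 10), (8, 5), (8, 8), (9, 3), (9, 4)}; count = 10.

For each of the 121 pairs (x, y) ∈ F_11², evaluate f(x, y) mod 11. Record the zeros.
  x = 0: [0↦0, 1↦10, 2↦5, 3↦7, 4↦5, 5↦10, 6↦0, 7↦8, 8↦1, 9↦1, 10↦8]  zeros at y ∈ {0, 6}
  x = 1: [0↦1, 1↦10, 2↦4, 3↦5, 4↦2, 5↦6, 6↦6, 7↦2, 8↦5, 9↦4, 10↦10]  zeros at y ∈ ∅
  x = 2: [0↦2, 1↦10, 2↦3, 3↦3, 4↦10, 5↦2, 6↦1, 7↦7, 8↦9, 9↦7, 10↦1]  zeros at y ∈ ∅
  x = 3: [0↦3, 1↦10, 2↦2, 3↦1, 4↦7, 5↦9, 6↦7, 7↦1, 8↦2, 9↦10, 10↦3]  zeros at y ∈ ∅
  x = 4: [0↦4, 1↦10, 2↦1, 3↦10, 4↦4, 5↦5, 6↦2, 7↦6, 8↦6, 9↦2, 10↦5]  zeros at y ∈ ∅
  x = 5: [0↦5, 1↦10, 2↦0, 3↦8, 4↦1, 5↦1, 6↦8, 7↦0, 8↦10, 9↦5, 10↦7]  zeros at y ∈ {2, 7}
  x = 6: [0↦6, 1↦10, 2↦10, 3↦6, 4↦9, 5↦8, 6↦3, 7↦5, 8↦3, 9↦8, 10↦9]  zeros at y ∈ ∅
  x = 7: [0↦7, 1↦10, 2↦9, 3↦4, 4↦6, 5↦4, 6↦9, 7↦10, 8↦7, 9↦0, 10↦0]  zeros at y ∈ {9, 10}
  x = 8: [0↦8, 1↦10, 2↦8, 3↦2, 4↦3, 5↦0, 6↦4, 7↦4, 8↦0, 9↦3, 10↦2]  zeros at y ∈ {5, 8}
  x = 9: [0↦9, 1↦10, 2↦7, 3↦0, 4↦0, 5↦7, 6↦10, 7↦9, 8↦4, 9↦6, 10↦4]  zeros at y ∈ {3, 4}
  x = 10: [0↦10, 1↦10, 2↦6, 3↦9, 4↦8, 5↦3, 6↦5, 7↦3, 8↦8, 9↦9, 10↦6]  zeros at y ∈ ∅
Collecting zeros: affine points = {(0, 0), (0, 6), (5, 2), (5, 7), (7, 9), (7, 10), (8, 5), (8, 8), (9, 3), (9, 4)}.
Total count |C(F_11)_aff| = 10.


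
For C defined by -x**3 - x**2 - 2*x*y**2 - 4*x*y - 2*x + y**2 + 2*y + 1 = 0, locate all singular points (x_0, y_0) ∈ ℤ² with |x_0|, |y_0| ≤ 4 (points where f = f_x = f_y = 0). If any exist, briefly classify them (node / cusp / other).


Singular points: {(0, -1)}; classification: node.

Compute partial derivatives:
  f_x = -3*x**2 - 2*x - 2*y**2 - 4*y - 2.
  f_y = -4*x*y - 4*x + 2*y + 2.
Scan x_0 ∈ {−4, ..., 4}. For each x_0, f_y(x_0, y) is a polynomial in y; find its integer roots y ∈ {−4, ..., 4}, then test f_x and f at those candidates.
  x = -4: f_y(-4, y) = 18*y + 18; vanishes at y ∈ {-1}. (-4, -1): f_x = -40 ≠ 0.
  x = -3: f_y(-3, y) = 14*y + 14; vanishes at y ∈ {-1}. (-3, -1): f_x = -21 ≠ 0.
  x = -2: f_y(-2, y) = 10*y + 10; vanishes at y ∈ {-1}. (-2, -1): f_x = -8 ≠ 0.
  x = -1: f_y(-1, y) = 6*y + 6; vanishes at y ∈ {-1}. (-1, -1): f_x = -1 ≠ 0.
  x = 0: f_y(0, y) = 2*y + 2; vanishes at y ∈ {-1}. (0, -1): f_x = 0, f = 0 — SINGULAR.
  x = 1: f_y(1, y) = -2*y - 2; vanishes at y ∈ {-1}. (1, -1): f_x = -5 ≠ 0.
  x = 2: f_y(2, y) = -6*y - 6; vanishes at y ∈ {-1}. (2, -1): f_x = -16 ≠ 0.
  x = 3: f_y(3, y) = -10*y - 10; vanishes at y ∈ {-1}. (3, -1): f_x = -33 ≠ 0.
  x = 4: f_y(4, y) = -14*y - 14; vanishes at y ∈ {-1}. (4, -1): f_x = -56 ≠ 0.
Only singular point on the grid: (0, -1).
Classify: substitute x = 0 + u, y = -1 + v and expand: f = -u**3 - u**2 - 2*u*v**2 + v**2.
No constant or linear terms (consistent with a singular point). Quadratic part: -u**2 + v**2. Cubic part: -u**3 - 2*u*v**2.
The quadratic part v**2 - u**2 = (v − u)(v + u) splits into two distinct linear factors, so there are two distinct tangent lines y − -1 = ±(x − 0) — this is a node (ordinary double point).
Classification: node.


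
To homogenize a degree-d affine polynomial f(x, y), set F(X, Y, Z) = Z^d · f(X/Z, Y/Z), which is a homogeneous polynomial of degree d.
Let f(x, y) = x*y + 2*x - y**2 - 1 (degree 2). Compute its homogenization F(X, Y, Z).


F(X, Y, Z) = X*Y + 2*X*Z - Y**2 - Z**2

deg(f) = 2.
Substitute x = X/Z, y = Y/Z into f, then multiply by Z^2.
  monomial 1·x^1·y^1 ↦ 1·X^1·Y^1·Z^0.
  monomial 2·x^1·y^0 ↦ 2·X^1·Y^0·Z^1.
  monomial -1·x^0·y^2 ↦ -1·X^0·Y^2·Z^0.
  monomial -1·x^0·y^0 ↦ -1·X^0·Y^0·Z^2.
Collecting: F(X, Y, Z) = X*Y + 2*X*Z - Y**2 - Z**2.


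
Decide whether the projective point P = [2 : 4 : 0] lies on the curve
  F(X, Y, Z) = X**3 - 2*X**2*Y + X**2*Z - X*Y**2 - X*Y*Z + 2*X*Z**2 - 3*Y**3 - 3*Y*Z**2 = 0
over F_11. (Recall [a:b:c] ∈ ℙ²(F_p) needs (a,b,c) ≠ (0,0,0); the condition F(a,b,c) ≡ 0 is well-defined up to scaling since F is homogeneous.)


F(2,4,0) ≡ 5 (mod 11); P is NOT on the curve.

Evaluate F(2, 4, 0) term-by-term (mod 11).
  X**3 ↦ 1·8·1·1 = 8
  -2*X**2*Y ↦ -2·4·4·1 = -32
  X**2*Z ↦ 1·4·1·0 = 0
  -X*Y**2 ↦ -1·2·16·1 = -32
  -X*Y*Z ↦ -1·2·4·0 = 0
  2*X*Z**2 ↦ 2·2·1·0 = 0
  -3*Y**3 ↦ -3·1·64·1 = -192
  -3*Y*Z**2 ↦ -3·1·4·0 = 0
Sum: F(2, 4, 0) = (8) + (-32) + (0) + (-32) + (0) + (0) + (-192) + (0) = -248.
Reducing mod 11: -248 ≡ 5 (mod 11).
Since F(a, b, c) ≡ 5 ≠ 0 (mod 11), P does NOT lie on the curve.


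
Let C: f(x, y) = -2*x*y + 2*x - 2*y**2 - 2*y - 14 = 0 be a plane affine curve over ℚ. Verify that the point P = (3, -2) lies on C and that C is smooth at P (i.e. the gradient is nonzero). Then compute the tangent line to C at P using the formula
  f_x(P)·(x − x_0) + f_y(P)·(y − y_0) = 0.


Tangent line at P: 6*x - 18 = 0.

Step 1: f(3, -2) = 0, so P lies on C.
Step 2: partial derivatives
  f_x(x, y) = 2 - 2*y, f_y(x, y) = -2*x - 4*y - 2.
  f_x(P) = 6, f_y(P) = 0 (gradient nonzero, so P is smooth).
Step 3: tangent line at P: 6·(x − 3) + 0·(y − -2) = 0.
Expanding: 6*x - 18 = 0.


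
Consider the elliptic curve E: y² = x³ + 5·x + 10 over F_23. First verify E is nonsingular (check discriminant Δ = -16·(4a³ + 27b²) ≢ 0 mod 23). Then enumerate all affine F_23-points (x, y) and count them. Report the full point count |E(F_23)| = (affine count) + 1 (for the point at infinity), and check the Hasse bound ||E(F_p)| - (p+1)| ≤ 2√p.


Affine points = {(1, 4), (1, 19), (3, 11), (3, 12), (4, 5), (4, 18), (6, 7), (6, 16), (9, 5), (9, 18), (10, 5), (10, 18), (11, 4), (11, 19), (12, 2), (12, 21), (13, 8), (13, 15), (14, 8), (14, 15), (16, 0), (19, 8), (19, 15), (22, 2), (22, 21)}; affine count = 25; |E(F_23)| = 26.

Discriminant check: Δ ∝ 4a³ + 27b² = 4·5³ + 27·10² = 4·125 + 27·100 ≡ 3 (mod 23). Nonzero ⇒ E is nonsingular.
For each x ∈ F_23, compute rhs = x³ + 5·x + 10 mod 23, then count y ∈ F_23 with y² ≡ rhs.
  x = 0: rhs = 10, matching y values: none (0 points).
  x = 1: rhs = 16, matching y values: 4, 19 (2 points).
  x = 2: rhs = 5, matching y values: none (0 points).
  x = 3: rhs = 6, matching y values: 11, 12 (2 points).
  x = 4: rhs = 2, matching y values: 5, 18 (2 points).
  x = 5: rhs = 22, matching y values: none (0 points).
  x = 6: rhs = 3, matching y values: 7, 16 (2 points).
  x = 7: rhs = 20, matching y values: none (0 points).
  x = 8: rhs = 10, matching y values: none (0 points).
  x = 9: rhs = 2, matching y values: 5, 18 (2 points).
  x = 10: rhs = 2, matching y values: 5, 18 (2 points).
  x = 11: rhs = 16, matching y values: 4, 19 (2 points).
  x = 12: rhs = 4, matching y values: 2, 21 (2 points).
  x = 13: rhs = 18, matching y values: 8, 15 (2 points).
  x = 14: rhs = 18, matching y values: 8, 15 (2 points).
  x = 15: rhs = 10, matching y values: none (0 points).
  x = 16: rhs = 0, matching y values: 0 (1 points).
  x = 17: rhs = 17, matching y values: none (0 points).
  x = 18: rhs = 21, matching y values: none (0 points).
  x = 19: rhs = 18, matching y values: 8, 15 (2 points).
  x = 20: rhs = 14, matching y values: none (0 points).
  x = 21: rhs = 15, matching y values: none (0 points).
  x = 22: rhs = 4, matching y values: 2, 21 (2 points).
Total affine count: 25.
Full point count |E(F_23)| = 25 + 1 = 26.
Hasse bound: |26 − (23+1)| = |2| = 2 ≤ 2√23 ≈ 9.5917 ✓.


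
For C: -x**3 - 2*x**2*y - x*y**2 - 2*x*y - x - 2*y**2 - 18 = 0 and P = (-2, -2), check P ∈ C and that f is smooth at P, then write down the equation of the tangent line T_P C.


Tangent line at P: -29*x - 4*y - 66 = 0.

Step 1: f(-2, -2) = 0, so P lies on C.
Step 2: partial derivatives
  f_x(x, y) = -3*x**2 - 4*x*y - y**2 - 2*y - 1, f_y(x, y) = -2*x**2 - 2*x*y - 2*x - 4*y.
  f_x(P) = -29, f_y(P) = -4 (gradient nonzero, so P is smooth).
Step 3: tangent line at P: -29·(x − -2) + -4·(y − -2) = 0.
Expanding: -29*x - 4*y - 66 = 0.


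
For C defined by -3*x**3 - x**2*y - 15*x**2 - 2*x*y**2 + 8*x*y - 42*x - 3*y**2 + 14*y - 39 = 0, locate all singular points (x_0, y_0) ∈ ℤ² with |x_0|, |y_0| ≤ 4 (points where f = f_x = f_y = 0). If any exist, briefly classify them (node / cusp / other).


Singular points: {(-2, 3)}; classification: cusp.

Compute partial derivatives:
  f_x = -9*x**2 - 2*x*y - 30*x - 2*y**2 + 8*y - 42.
  f_y = -x**2 - 4*x*y + 8*x - 6*y + 14.
Scan x_0 ∈ {−4, ..., 4}. For each x_0, f_y(x_0, y) is a polynomial in y; find its integer roots y ∈ {−4, ..., 4}, then test f_x and f at those candidates.
  x = -4: f_y(-4, y) = 10*y - 34; no integer root y with |y| ≤ 4.
  x = -3: f_y(-3, y) = 6*y - 19; no integer root y with |y| ≤ 4.
  x = -2: f_y(-2, y) = 2*y - 6; vanishes at y ∈ {3}. (-2, 3): f_x = 0, f = 0 — SINGULAR.
  x = -1: f_y(-1, y) = 5 - 2*y; no integer root y with |y| ≤ 4.
  x = 0: f_y(0, y) = 14 - 6*y; no integer root y with |y| ≤ 4.
  x = 1: f_y(1, y) = 21 - 10*y; no integer root y with |y| ≤ 4.
  x = 2: f_y(2, y) = 26 - 14*y; no integer root y with |y| ≤ 4.
  x = 3: f_y(3, y) = 29 - 18*y; no integer root y with |y| ≤ 4.
  x = 4: f_y(4, y) = 30 - 22*y; no integer root y with |y| ≤ 4.
Only singular point on the grid: (-2, 3).
Classify: substitute x = -2 + u, y = 3 + v and expand: f = -3*u**3 - u**2*v - 2*u*v**2 + v**2.
No constant or linear terms (consistent with a singular point). Quadratic part: v**2. Cubic part: -3*u**3 - u**2*v - 2*u*v**2.
The quadratic part v**2 is a perfect square, so there is a single (double) tangent line v = 0, i.e. y = 3. Restricting the cubic part to that line (v = 0) leaves -3*u**3 ≠ 0, so f is not divisible by v and the branch is v² ≈ 3*u**3 to lowest order — this is a cusp.
Classification: cusp.


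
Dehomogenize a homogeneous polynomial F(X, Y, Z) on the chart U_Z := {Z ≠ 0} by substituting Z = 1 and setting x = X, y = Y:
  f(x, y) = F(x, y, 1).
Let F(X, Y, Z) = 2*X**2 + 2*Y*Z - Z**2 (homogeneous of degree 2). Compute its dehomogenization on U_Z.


f(x, y) = 2*x**2 + 2*y - 1

On U_Z we set Z = 1. Each monomial c·X^i·Y^j·Z^k in F becomes c·x^i·y^j·1^k = c·x^i·y^j.
Substituting Z = 1: F(X, Y, 1) = 2*x**2 + 2*y - 1.
Note: deg(f) ≤ deg(F) = 2; strict inequality happens when F is divisible by Z (lost terms).


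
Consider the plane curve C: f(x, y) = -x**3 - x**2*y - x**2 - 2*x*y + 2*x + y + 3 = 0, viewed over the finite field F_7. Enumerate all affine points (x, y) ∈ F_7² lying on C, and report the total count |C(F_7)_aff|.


Affine F_7-points: {(0, 4), (1, 5), (4, 4), (5, 4), (6, 3)}; count = 5.

For each of the 49 pairs (x, y) ∈ F_7², evaluate f(x, y) mod 7. Record the zeros.
  x = 0: [0↦3, 1↦4, 2↦5, 3↦6, 4↦0, 5↦1, 6↦2]  zeros at y ∈ {4}
  x = 1: [0↦3, 1↦1, 2↦6, 3↦4, 4↦2, 5↦0, 6↦5]  zeros at y ∈ {5}
  x = 2: [0↦2, 1↦2, 2↦2, 3↦2, 4↦2, 5↦2, 6↦2]  zeros at y ∈ ∅
  x = 3: [0↦1, 1↦1, 2↦1, 3↦1, 4↦1, 5↦1, 6↦1]  zeros at y ∈ ∅
  x = 4: [0↦1, 1↦6, 2↦4, 3↦2, 4↦0, 5↦5, 6↦3]  zeros at y ∈ {4}
  x = 5: [0↦3, 1↦4, 2↦5, 3↦6, 4↦0, 5↦1, 6↦2]  zeros at y ∈ {4}
  x = 6: [0↦1, 1↦3, 2↦5, 3↦0, 4↦2, 5↦4, 6↦6]  zeros at y ∈ {3}
Collecting zeros: affine points = {(0, 4), (1, 5), (4, 4), (5, 4), (6, 3)}.
Total count |C(F_7)_aff| = 5.


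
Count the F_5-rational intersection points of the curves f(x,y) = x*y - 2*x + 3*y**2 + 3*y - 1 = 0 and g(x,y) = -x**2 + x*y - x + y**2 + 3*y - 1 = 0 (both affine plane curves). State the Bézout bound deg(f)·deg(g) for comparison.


Common zeros: ∅; count = 0; Bézout bound = 4.

deg(f) = 2, deg(g) = 2, so Bézout bound = 4.
Scan x ∈ F_5. For each x, list the y ∈ F_5 with f(x, y) ≡ 0 and those with g(x, y) ≡ 0 (mod 5); the common zeros in that column are the intersection.
  x = 0: f ≡ 0 at y ∈ {1, 3}; g ≡ 0 at y ∈ ∅; common: ∅.
  x = 1: f ≡ 0 at y ∈ ∅; g ≡ 0 at y ∈ ∅; common: ∅.
  x = 2: f ≡ 0 at y ∈ {0}; g ≡ 0 at y ∈ ∅; common: ∅.
  x = 3: f ≡ 0 at y ∈ {4}; g ≡ 0 at y ∈ ∅; common: ∅.
  x = 4: f ≡ 0 at y ∈ ∅; g ≡ 0 at y ∈ ∅; common: ∅.
Collecting: common zeros = ∅, so the count is 0.
Comparison with the Bézout bound: 0 ≤ 4 = deg(f)·deg(g), as expected for curves with no common component (the affine F_5-count falls short of the bound because intersections may lie at infinity, over extension fields, or carry multiplicity).


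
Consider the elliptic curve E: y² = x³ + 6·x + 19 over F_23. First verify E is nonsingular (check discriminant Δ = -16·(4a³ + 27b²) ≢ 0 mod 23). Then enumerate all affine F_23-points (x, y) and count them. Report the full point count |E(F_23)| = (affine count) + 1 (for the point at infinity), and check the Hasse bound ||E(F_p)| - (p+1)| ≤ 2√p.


Affine points = {(1, 7), (1, 16), (2, 4), (2, 19), (3, 8), (3, 15), (5, 6), (5, 17), (6, 8), (6, 15), (7, 6), (7, 17), (8, 2), (8, 21), (11, 6), (11, 17), (12, 5), (12, 18), (14, 8), (14, 15), (16, 5), (16, 18), (18, 5), (18, 18), (19, 0), (22, 9), (22, 14)}; affine count = 27; |E(F_23)| = 28.

Discriminant check: Δ ∝ 4a³ + 27b² = 4·6³ + 27·19² = 4·216 + 27·361 ≡ 8 (mod 23). Nonzero ⇒ E is nonsingular.
For each x ∈ F_23, compute rhs = x³ + 6·x + 19 mod 23, then count y ∈ F_23 with y² ≡ rhs.
  x = 0: rhs = 19, matching y values: none (0 points).
  x = 1: rhs = 3, matching y values: 7, 16 (2 points).
  x = 2: rhs = 16, matching y values: 4, 19 (2 points).
  x = 3: rhs = 18, matching y values: 8, 15 (2 points).
  x = 4: rhs = 15, matching y values: none (0 points).
  x = 5: rhs = 13, matching y values: 6, 17 (2 points).
  x = 6: rhs = 18, matching y values: 8, 15 (2 points).
  x = 7: rhs = 13, matching y values: 6, 17 (2 points).
  x = 8: rhs = 4, matching y values: 2, 21 (2 points).
  x = 9: rhs = 20, matching y values: none (0 points).
  x = 10: rhs = 21, matching y values: none (0 points).
  x = 11: rhs = 13, matching y values: 6, 17 (2 points).
  x = 12: rhs = 2, matching y values: 5, 18 (2 points).
  x = 13: rhs = 17, matching y values: none (0 points).
  x = 14: rhs = 18, matching y values: 8, 15 (2 points).
  x = 15: rhs = 11, matching y values: none (0 points).
  x = 16: rhs = 2, matching y values: 5, 18 (2 points).
  x = 17: rhs = 20, matching y values: none (0 points).
  x = 18: rhs = 2, matching y values: 5, 18 (2 points).
  x = 19: rhs = 0, matching y values: 0 (1 points).
  x = 20: rhs = 20, matching y values: none (0 points).
  x = 21: rhs = 22, matching y values: none (0 points).
  x = 22: rhs = 12, matching y values: 9, 14 (2 points).
Total affine count: 27.
Full point count |E(F_23)| = 27 + 1 = 28.
Hasse bound: |28 − (23+1)| = |4| = 4 ≤ 2√23 ≈ 9.5917 ✓.


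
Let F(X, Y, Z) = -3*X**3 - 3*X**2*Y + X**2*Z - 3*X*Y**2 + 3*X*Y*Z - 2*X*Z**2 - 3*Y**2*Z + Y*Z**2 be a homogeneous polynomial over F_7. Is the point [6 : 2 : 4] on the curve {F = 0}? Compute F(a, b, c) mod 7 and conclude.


F(6,2,4) ≡ 5 (mod 7); P is NOT on the curve.

Evaluate F(6, 2, 4) term-by-term (mod 7).
  -3*X**3 ↦ -3·216·1·1 = -648
  -3*X**2*Y ↦ -3·36·2·1 = -216
  X**2*Z ↦ 1·36·1·4 = 144
  -3*X*Y**2 ↦ -3·6·4·1 = -72
  3*X*Y*Z ↦ 3·6·2·4 = 144
  -2*X*Z**2 ↦ -2·6·1·16 = -192
  -3*Y**2*Z ↦ -3·1·4·4 = -48
  Y*Z**2 ↦ 1·1·2·16 = 32
Sum: F(6, 2, 4) = (-648) + (-216) + (144) + (-72) + (144) + (-192) + (-48) + (32) = -856.
Reducing mod 7: -856 ≡ 5 (mod 7).
Since F(a, b, c) ≡ 5 ≠ 0 (mod 7), P does NOT lie on the curve.


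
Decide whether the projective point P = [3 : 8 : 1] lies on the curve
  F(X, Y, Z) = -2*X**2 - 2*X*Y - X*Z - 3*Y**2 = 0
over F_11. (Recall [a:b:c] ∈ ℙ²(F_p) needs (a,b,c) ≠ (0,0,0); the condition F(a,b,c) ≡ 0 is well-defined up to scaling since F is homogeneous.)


F(3,8,1) ≡ 3 (mod 11); P is NOT on the curve.

Evaluate F(3, 8, 1) term-by-term (mod 11).
  -2*X**2 ↦ -2·9·1·1 = -18
  -2*X*Y ↦ -2·3·8·1 = -48
  -X*Z ↦ -1·3·1·1 = -3
  -3*Y**2 ↦ -3·1·64·1 = -192
Sum: F(3, 8, 1) = (-18) + (-48) + (-3) + (-192) = -261.
Reducing mod 11: -261 ≡ 3 (mod 11).
Since F(a, b, c) ≡ 3 ≠ 0 (mod 11), P does NOT lie on the curve.


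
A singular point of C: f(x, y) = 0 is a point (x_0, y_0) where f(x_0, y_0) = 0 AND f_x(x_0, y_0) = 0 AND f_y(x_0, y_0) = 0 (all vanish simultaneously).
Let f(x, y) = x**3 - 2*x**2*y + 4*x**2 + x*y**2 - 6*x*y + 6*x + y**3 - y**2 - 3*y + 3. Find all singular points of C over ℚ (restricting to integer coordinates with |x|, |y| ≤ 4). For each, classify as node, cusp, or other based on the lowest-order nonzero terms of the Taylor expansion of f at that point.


Singular points: {(-1, 1)}; classification: node.

Compute partial derivatives:
  f_x = 3*x**2 - 4*x*y + 8*x + y**2 - 6*y + 6.
  f_y = -2*x**2 + 2*x*y - 6*x + 3*y**2 - 2*y - 3.
Scan x_0 ∈ {−4, ..., 4}. For each x_0, f_y(x_0, y) is a polynomial in y; find its integer roots y ∈ {−4, ..., 4}, then test f_x and f at those candidates.
  x = -4: f_y(-4, y) = 3*y**2 - 10*y - 11; no integer root y with |y| ≤ 4.
  x = -3: f_y(-3, y) = 3*y**2 - 8*y - 3; vanishes at y ∈ {3}. (-3, 3): f_x = 36 ≠ 0.
  x = -2: f_y(-2, y) = 3*y**2 - 6*y + 1; no integer root y with |y| ≤ 4.
  x = -1: f_y(-1, y) = 3*y**2 - 4*y + 1; vanishes at y ∈ {1}. (-1, 1): f_x = 0, f = 0 — SINGULAR.
  x = 0: f_y(0, y) = 3*y**2 - 2*y - 3; no integer root y with |y| ≤ 4.
  x = 1: f_y(1, y) = 3*y**2 - 11; no integer root y with |y| ≤ 4.
  x = 2: f_y(2, y) = 3*y**2 + 2*y - 23; no integer root y with |y| ≤ 4.
  x = 3: f_y(3, y) = 3*y**2 + 4*y - 39; vanishes at y ∈ {3}. (3, 3): f_x = 12 ≠ 0.
  x = 4: f_y(4, y) = 3*y**2 + 6*y - 59; no integer root y with |y| ≤ 4.
Only singular point on the grid: (-1, 1).
Classify: substitute x = -1 + u, y = 1 + v and expand: f = u**3 - 2*u**2*v - u**2 + u*v**2 + v**3 + v**2.
No constant or linear terms (consistent with a singular point). Quadratic part: -u**2 + v**2. Cubic part: u**3 - 2*u**2*v + u*v**2 + v**3.
The quadratic part v**2 - u**2 = (v − u)(v + u) splits into two distinct linear factors, so there are two distinct tangent lines y − 1 = ±(x − -1) — this is a node (ordinary double point).
Classification: node.


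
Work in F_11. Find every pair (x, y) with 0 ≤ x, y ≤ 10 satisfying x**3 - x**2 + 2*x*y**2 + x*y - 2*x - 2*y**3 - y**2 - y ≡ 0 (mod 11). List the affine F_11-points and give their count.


Affine F_11-points: {(0, 0), (0, 2), (0, 3), (2, 0), (3, 9), (6, 10), (7, 1), (7, 5), (7, 6), (8, 4), (9, 6), (10, 0), (10, 7), (10, 8)}; count = 14.

For each of the 121 pairs (x, y) ∈ F_11², evaluate f(x, y) mod 11. Record the zeros.
  x = 0: [0↦0, 1↦7, 2↦0, 3↦0, 4↦6, 5↦6, 6↦10, 7↦6, 8↦4, 9↦3, 10↦2]  zeros at y ∈ {0, 2, 3}
  x = 1: [0↦9, 1↦8, 2↦8, 3↦8, 4↦7, 5↦4, 6↦9, 7↦10, 8↦6, 9↦7, 10↦1]  zeros at y ∈ ∅
  x = 2: [0↦0, 1↦2, 2↦9, 3↦9, 4↦1, 5↦6, 6↦1, 7↦7, 8↦1, 9↦4, 10↦4]  zeros at y ∈ {0}
  x = 3: [0↦1, 1↦6, 2↦9, 3↦9, 4↦5, 5↦7, 6↦3, 7↦3, 8↦6, 9↦0, 10↦6]  zeros at y ∈ {9}
  x = 4: [0↦7, 1↦4, 2↦3, 3↦3, 4↦3, 5↦2, 6↦10, 7↦4, 8↦5, 9↦1, 10↦2]  zeros at y ∈ ∅
  x = 5: [0↦2, 1↦2, 2↦8, 3↦8, 4↦1, 5↦8, 6↦6, 7↦5, 8↦4, 9↦2, 10↦9]  zeros at y ∈ ∅
  x = 6: [0↦3, 1↦6, 2↦8, 3↦8, 4↦5, 5↦9, 6↦8, 7↦1, 8↦9, 9↦9, 10↦0]  zeros at y ∈ {10}
  x = 7: [0↦5, 1↦0, 2↦9, 3↦9, 4↦10, 5↦0, 6↦0, 7↦9, 8↦4, 9↦6, 10↦3]  zeros at y ∈ {1, 5, 6}
  x = 8: [0↦3, 1↦1, 2↦6, 3↦6, 4↦0, 5↦9, 6↦10, 7↦2, 8↦6, 9↦10, 10↦2]  zeros at y ∈ {4}
  x = 9: [0↦3, 1↦4, 2↦5, 3↦5, 4↦3, 5↦9, 6↦0, 7↦8, 8↦10, 9↦5, 10↦3]  zeros at y ∈ {6}
  x = 10: [0↦0, 1↦4, 2↦1, 3↦1, 4↦3, 5↦6, 6↦9, 7↦0, 8↦0, 9↦8, 10↦1]  zeros at y ∈ {0, 7, 8}
Collecting zeros: affine points = {(0, 0), (0, 2), (0, 3), (2, 0), (3, 9), (6, 10), (7, 1), (7, 5), (7, 6), (8, 4), (9, 6), (10, 0), (10, 7), (10, 8)}.
Total count |C(F_11)_aff| = 14.


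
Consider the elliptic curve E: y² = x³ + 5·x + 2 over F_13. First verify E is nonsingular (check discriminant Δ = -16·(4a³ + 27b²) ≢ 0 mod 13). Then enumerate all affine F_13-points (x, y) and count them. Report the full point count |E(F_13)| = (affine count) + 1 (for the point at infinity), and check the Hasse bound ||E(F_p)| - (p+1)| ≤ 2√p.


Affine points = {(5, 3), (5, 10), (6, 1), (6, 12), (7, 4), (7, 9), (9, 3), (9, 10), (10, 5), (10, 8), (11, 6), (11, 7), (12, 3), (12, 10)}; affine count = 14; |E(F_13)| = 15.

Discriminant check: Δ ∝ 4a³ + 27b² = 4·5³ + 27·2² = 4·125 + 27·4 ≡ 10 (mod 13). Nonzero ⇒ E is nonsingular.
For each x ∈ F_13, compute rhs = x³ + 5·x + 2 mod 13, then count y ∈ F_13 with y² ≡ rhs.
  x = 0: rhs = 2, matching y values: none (0 points).
  x = 1: rhs = 8, matching y values: none (0 points).
  x = 2: rhs = 7, matching y values: none (0 points).
  x = 3: rhs = 5, matching y values: none (0 points).
  x = 4: rhs = 8, matching y values: none (0 points).
  x = 5: rhs = 9, matching y values: 3, 10 (2 points).
  x = 6: rhs = 1, matching y values: 1, 12 (2 points).
  x = 7: rhs = 3, matching y values: 4, 9 (2 points).
  x = 8: rhs = 8, matching y values: none (0 points).
  x = 9: rhs = 9, matching y values: 3, 10 (2 points).
  x = 10: rhs = 12, matching y values: 5, 8 (2 points).
  x = 11: rhs = 10, matching y values: 6, 7 (2 points).
  x = 12: rhs = 9, matching y values: 3, 10 (2 points).
Total affine count: 14.
Full point count |E(F_13)| = 14 + 1 = 15.
Hasse bound: |15 − (13+1)| = |1| = 1 ≤ 2√13 ≈ 7.2111 ✓.


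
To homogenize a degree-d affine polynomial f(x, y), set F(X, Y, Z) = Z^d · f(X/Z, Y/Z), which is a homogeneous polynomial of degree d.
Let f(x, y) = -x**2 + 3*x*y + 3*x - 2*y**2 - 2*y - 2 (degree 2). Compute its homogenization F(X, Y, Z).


F(X, Y, Z) = -X**2 + 3*X*Y + 3*X*Z - 2*Y**2 - 2*Y*Z - 2*Z**2

deg(f) = 2.
Substitute x = X/Z, y = Y/Z into f, then multiply by Z^2.
  monomial -1·x^2·y^0 ↦ -1·X^2·Y^0·Z^0.
  monomial 3·x^1·y^1 ↦ 3·X^1·Y^1·Z^0.
  monomial 3·x^1·y^0 ↦ 3·X^1·Y^0·Z^1.
  monomial -2·x^0·y^2 ↦ -2·X^0·Y^2·Z^0.
  monomial -2·x^0·y^1 ↦ -2·X^0·Y^1·Z^1.
  monomial -2·x^0·y^0 ↦ -2·X^0·Y^0·Z^2.
Collecting: F(X, Y, Z) = -X**2 + 3*X*Y + 3*X*Z - 2*Y**2 - 2*Y*Z - 2*Z**2.


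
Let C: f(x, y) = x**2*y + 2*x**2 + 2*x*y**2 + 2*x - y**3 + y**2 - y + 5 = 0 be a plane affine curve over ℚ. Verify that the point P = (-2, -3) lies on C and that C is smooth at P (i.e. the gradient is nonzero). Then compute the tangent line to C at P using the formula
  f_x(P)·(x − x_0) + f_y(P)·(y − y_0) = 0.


Tangent line at P: 24*x - 6*y + 30 = 0.

Step 1: f(-2, -3) = 0, so P lies on C.
Step 2: partial derivatives
  f_x(x, y) = 2*x*y + 4*x + 2*y**2 + 2, f_y(x, y) = x**2 + 4*x*y - 3*y**2 + 2*y - 1.
  f_x(P) = 24, f_y(P) = -6 (gradient nonzero, so P is smooth).
Step 3: tangent line at P: 24·(x − -2) + -6·(y − -3) = 0.
Expanding: 24*x - 6*y + 30 = 0.


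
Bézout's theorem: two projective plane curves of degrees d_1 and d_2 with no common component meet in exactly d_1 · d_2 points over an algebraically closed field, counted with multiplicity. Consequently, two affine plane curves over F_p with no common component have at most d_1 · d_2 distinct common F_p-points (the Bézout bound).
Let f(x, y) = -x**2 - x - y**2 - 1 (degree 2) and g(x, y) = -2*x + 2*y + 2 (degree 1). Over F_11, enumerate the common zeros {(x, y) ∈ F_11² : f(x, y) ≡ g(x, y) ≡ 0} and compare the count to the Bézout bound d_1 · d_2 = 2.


Common zeros: ∅; count = 0; Bézout bound = 2.

deg(f) = 2, deg(g) = 1, so Bézout bound = 2.
Scan x ∈ F_11. For each x, list the y ∈ F_11 with f(x, y) ≡ 0 and those with g(x, y) ≡ 0 (mod 11); the common zeros in that column are the intersection.
  x = 0: f ≡ 0 at y ∈ ∅; g ≡ 0 at y ∈ {10}; common: ∅.
  x = 1: f ≡ 0 at y ∈ ∅; g ≡ 0 at y ∈ {0}; common: ∅.
  x = 2: f ≡ 0 at y ∈ {2, 9}; g ≡ 0 at y ∈ {1}; common: ∅.
  x = 3: f ≡ 0 at y ∈ {3, 8}; g ≡ 0 at y ∈ {2}; common: ∅.
  x = 4: f ≡ 0 at y ∈ {1, 10}; g ≡ 0 at y ∈ {3}; common: ∅.
  x = 5: f ≡ 0 at y ∈ ∅; g ≡ 0 at y ∈ {4}; common: ∅.
  x = 6: f ≡ 0 at y ∈ {1, 10}; g ≡ 0 at y ∈ {5}; common: ∅.
  x = 7: f ≡ 0 at y ∈ {3, 8}; g ≡ 0 at y ∈ {6}; common: ∅.
  x = 8: f ≡ 0 at y ∈ {2, 9}; g ≡ 0 at y ∈ {7}; common: ∅.
  x = 9: f ≡ 0 at y ∈ ∅; g ≡ 0 at y ∈ {8}; common: ∅.
  x = 10: f ≡ 0 at y ∈ ∅; g ≡ 0 at y ∈ {9}; common: ∅.
Collecting: common zeros = ∅, so the count is 0.
Comparison with the Bézout bound: 0 ≤ 2 = deg(f)·deg(g), as expected for curves with no common component (the affine F_11-count falls short of the bound because intersections may lie at infinity, over extension fields, or carry multiplicity).


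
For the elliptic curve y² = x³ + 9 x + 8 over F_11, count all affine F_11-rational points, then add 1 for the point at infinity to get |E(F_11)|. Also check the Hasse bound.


Affine points = {(2, 1), (2, 10), (4, 3), (4, 8), (6, 5), (6, 6), (8, 3), (8, 8), (9, 2), (9, 9), (10, 3), (10, 8)}; affine count = 12; |E(F_11)| = 13.

Discriminant check: Δ ∝ 4a³ + 27b² = 4·9³ + 27·8² = 4·729 + 27·64 ≡ 2 (mod 11). Nonzero ⇒ E is nonsingular.
For each x ∈ F_11, compute rhs = x³ + 9·x + 8 mod 11, then count y ∈ F_11 with y² ≡ rhs.
  x = 0: rhs = 8, matching y values: none (0 points).
  x = 1: rhs = 7, matching y values: none (0 points).
  x = 2: rhs = 1, matching y values: 1, 10 (2 points).
  x = 3: rhs = 7, matching y values: none (0 points).
  x = 4: rhs = 9, matching y values: 3, 8 (2 points).
  x = 5: rhs = 2, matching y values: none (0 points).
  x = 6: rhs = 3, matching y values: 5, 6 (2 points).
  x = 7: rhs = 7, matching y values: none (0 points).
  x = 8: rhs = 9, matching y values: 3, 8 (2 points).
  x = 9: rhs = 4, matching y values: 2, 9 (2 points).
  x = 10: rhs = 9, matching y values: 3, 8 (2 points).
Total affine count: 12.
Full point count |E(F_11)| = 12 + 1 = 13.
Hasse bound: |13 − (11+1)| = |1| = 1 ≤ 2√11 ≈ 6.6332 ✓.


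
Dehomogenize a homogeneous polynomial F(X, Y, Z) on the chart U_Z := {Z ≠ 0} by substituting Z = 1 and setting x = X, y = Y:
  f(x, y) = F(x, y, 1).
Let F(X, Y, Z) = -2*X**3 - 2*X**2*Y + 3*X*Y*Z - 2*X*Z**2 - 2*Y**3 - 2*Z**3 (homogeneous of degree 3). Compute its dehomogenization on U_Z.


f(x, y) = -2*x**3 - 2*x**2*y + 3*x*y - 2*x - 2*y**3 - 2

On U_Z we set Z = 1. Each monomial c·X^i·Y^j·Z^k in F becomes c·x^i·y^j·1^k = c·x^i·y^j.
Substituting Z = 1: F(X, Y, 1) = -2*x**3 - 2*x**2*y + 3*x*y - 2*x - 2*y**3 - 2.
Note: deg(f) ≤ deg(F) = 3; strict inequality happens when F is divisible by Z (lost terms).


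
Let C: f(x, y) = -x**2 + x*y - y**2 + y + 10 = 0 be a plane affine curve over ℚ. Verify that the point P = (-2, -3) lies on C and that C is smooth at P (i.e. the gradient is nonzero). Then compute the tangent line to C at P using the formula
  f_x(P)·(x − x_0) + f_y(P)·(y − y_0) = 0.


Tangent line at P: x + 5*y + 17 = 0.

Step 1: f(-2, -3) = 0, so P lies on C.
Step 2: partial derivatives
  f_x(x, y) = -2*x + y, f_y(x, y) = x - 2*y + 1.
  f_x(P) = 1, f_y(P) = 5 (gradient nonzero, so P is smooth).
Step 3: tangent line at P: 1·(x − -2) + 5·(y − -3) = 0.
Expanding: x + 5*y + 17 = 0.


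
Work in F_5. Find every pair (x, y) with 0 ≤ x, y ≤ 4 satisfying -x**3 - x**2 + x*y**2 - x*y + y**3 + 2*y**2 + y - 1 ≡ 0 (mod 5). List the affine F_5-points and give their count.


Affine F_5-points: {(4, 2)}; count = 1.

For each of the 25 pairs (x, y) ∈ F_5², evaluate f(x, y) mod 5. Record the zeros.
  x = 0: [0↦4, 1↦3, 2↦2, 3↦2, 4↦4]  zeros at y ∈ ∅
  x = 1: [0↦2, 1↦1, 2↦2, 3↦1, 4↦4]  zeros at y ∈ ∅
  x = 2: [0↦2, 1↦1, 2↦4, 3↦2, 4↦1]  zeros at y ∈ ∅
  x = 3: [0↦3, 1↦2, 2↦2, 3↦4, 4↦4]  zeros at y ∈ ∅
  x = 4: [0↦4, 1↦3, 2↦0, 3↦1, 4↦2]  zeros at y ∈ {2}
Collecting zeros: affine points = {(4, 2)}.
Total count |C(F_5)_aff| = 1.


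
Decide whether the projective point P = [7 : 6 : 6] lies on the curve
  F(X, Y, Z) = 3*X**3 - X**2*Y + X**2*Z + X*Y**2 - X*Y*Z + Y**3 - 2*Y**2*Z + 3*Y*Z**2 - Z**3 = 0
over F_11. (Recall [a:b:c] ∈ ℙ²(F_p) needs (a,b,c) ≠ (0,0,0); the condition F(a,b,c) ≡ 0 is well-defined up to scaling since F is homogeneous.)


F(7,6,6) ≡ 2 (mod 11); P is NOT on the curve.

Evaluate F(7, 6, 6) term-by-term (mod 11).
  3*X**3 ↦ 3·343·1·1 = 1029
  -X**2*Y ↦ -1·49·6·1 = -294
  X**2*Z ↦ 1·49·1·6 = 294
  X*Y**2 ↦ 1·7·36·1 = 252
  -X*Y*Z ↦ -1·7·6·6 = -252
  Y**3 ↦ 1·1·216·1 = 216
  -2*Y**2*Z ↦ -2·1·36·6 = -432
  3*Y*Z**2 ↦ 3·1·6·36 = 648
  -Z**3 ↦ -1·1·1·216 = -216
Sum: F(7, 6, 6) = (1029) + (-294) + (294) + (252) + (-252) + (216) + (-432) + (648) + (-216) = 1245.
Reducing mod 11: 1245 ≡ 2 (mod 11).
Since F(a, b, c) ≡ 2 ≠ 0 (mod 11), P does NOT lie on the curve.


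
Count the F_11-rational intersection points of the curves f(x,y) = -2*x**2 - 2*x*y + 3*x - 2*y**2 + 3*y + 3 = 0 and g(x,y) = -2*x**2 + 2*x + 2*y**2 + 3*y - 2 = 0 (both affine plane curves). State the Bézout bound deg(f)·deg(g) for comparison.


Common zeros: {(0, 9)}; count = 1; Bézout bound = 4.

deg(f) = 2, deg(g) = 2, so Bézout bound = 4.
Scan x ∈ F_11. For each x, list the y ∈ F_11 with f(x, y) ≡ 0 and those with g(x, y) ≡ 0 (mod 11); the common zeros in that column are the intersection.
  x = 0: f ≡ 0 at y ∈ {9}; g ≡ 0 at y ∈ {6, 9}; common: {9}.
  x = 1: f ≡ 0 at y ∈ {3}; g ≡ 0 at y ∈ {6, 9}; common: ∅.
  x = 2: f ≡ 0 at y ∈ {6, 10}; g ≡ 0 at y ∈ ∅; common: ∅.
  x = 3: f ≡ 0 at y ∈ {1, 3}; g ≡ 0 at y ∈ {2}; common: ∅.
  x = 4: f ≡ 0 at y ∈ ∅; g ≡ 0 at y ∈ ∅; common: ∅.
  x = 5: f ≡ 0 at y ∈ ∅; g ≡ 0 at y ∈ {7, 8}; common: ∅.
  x = 6: f ≡ 0 at y ∈ {2, 10}; g ≡ 0 at y ∈ ∅; common: ∅.
  x = 7: f ≡ 0 at y ∈ ∅; g ≡ 0 at y ∈ {7, 8}; common: ∅.
  x = 8: f ≡ 0 at y ∈ ∅; g ≡ 0 at y ∈ ∅; common: ∅.
  x = 9: f ≡ 0 at y ∈ {0, 9}; g ≡ 0 at y ∈ {2}; common: ∅.
  x = 10: f ≡ 0 at y ∈ {2, 6}; g ≡ 0 at y ∈ ∅; common: ∅.
Collecting: common zeros = {(0, 9)}, so the count is 1.
Comparison with the Bézout bound: 1 ≤ 4 = deg(f)·deg(g), as expected for curves with no common component (the affine F_11-count falls short of the bound because intersections may lie at infinity, over extension fields, or carry multiplicity).


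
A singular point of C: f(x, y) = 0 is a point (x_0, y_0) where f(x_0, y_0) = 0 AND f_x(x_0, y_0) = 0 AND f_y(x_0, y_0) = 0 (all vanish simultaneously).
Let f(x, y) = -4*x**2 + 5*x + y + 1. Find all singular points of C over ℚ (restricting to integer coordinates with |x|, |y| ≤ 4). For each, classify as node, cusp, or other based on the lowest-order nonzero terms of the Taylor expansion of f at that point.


No singular points in the scanned grid; C is smooth there.

Compute partial derivatives:
  f_x = 5 - 8*x.
  f_y = 1.
f_y = 1 is a nonzero constant, so f_y never vanishes: no point (x, y) can satisfy f = f_x = f_y = 0. In particular no (x, y) ∈ {−4, ..., 4}² is singular; the curve is smooth.


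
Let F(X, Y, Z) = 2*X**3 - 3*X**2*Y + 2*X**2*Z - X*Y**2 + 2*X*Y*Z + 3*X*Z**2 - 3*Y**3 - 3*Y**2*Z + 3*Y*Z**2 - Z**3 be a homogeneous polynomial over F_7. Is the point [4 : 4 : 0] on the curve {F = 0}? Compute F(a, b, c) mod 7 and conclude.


F(4,4,0) ≡ 2 (mod 7); P is NOT on the curve.

Evaluate F(4, 4, 0) term-by-term (mod 7).
  2*X**3 ↦ 2·64·1·1 = 128
  -3*X**2*Y ↦ -3·16·4·1 = -192
  2*X**2*Z ↦ 2·16·1·0 = 0
  -X*Y**2 ↦ -1·4·16·1 = -64
  2*X*Y*Z ↦ 2·4·4·0 = 0
  3*X*Z**2 ↦ 3·4·1·0 = 0
  -3*Y**3 ↦ -3·1·64·1 = -192
  -3*Y**2*Z ↦ -3·1·16·0 = 0
  3*Y*Z**2 ↦ 3·1·4·0 = 0
  -Z**3 ↦ -1·1·1·0 = 0
Sum: F(4, 4, 0) = (128) + (-192) + (0) + (-64) + (0) + (0) + (-192) + (0) + (0) + (0) = -320.
Reducing mod 7: -320 ≡ 2 (mod 7).
Since F(a, b, c) ≡ 2 ≠ 0 (mod 7), P does NOT lie on the curve.


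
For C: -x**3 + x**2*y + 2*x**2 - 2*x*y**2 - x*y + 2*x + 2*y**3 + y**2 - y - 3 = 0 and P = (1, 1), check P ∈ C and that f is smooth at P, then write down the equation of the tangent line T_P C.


Tangent line at P: 2*x + 3*y - 5 = 0.

Step 1: f(1, 1) = 0, so P lies on C.
Step 2: partial derivatives
  f_x(x, y) = -3*x**2 + 2*x*y + 4*x - 2*y**2 - y + 2, f_y(x, y) = x**2 - 4*x*y - x + 6*y**2 + 2*y - 1.
  f_x(P) = 2, f_y(P) = 3 (gradient nonzero, so P is smooth).
Step 3: tangent line at P: 2·(x − 1) + 3·(y − 1) = 0.
Expanding: 2*x + 3*y - 5 = 0.


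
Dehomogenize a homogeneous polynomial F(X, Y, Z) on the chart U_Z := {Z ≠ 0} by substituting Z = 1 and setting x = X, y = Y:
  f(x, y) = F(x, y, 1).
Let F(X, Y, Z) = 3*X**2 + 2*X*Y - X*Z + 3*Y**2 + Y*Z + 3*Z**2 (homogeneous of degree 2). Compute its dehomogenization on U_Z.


f(x, y) = 3*x**2 + 2*x*y - x + 3*y**2 + y + 3

On U_Z we set Z = 1. Each monomial c·X^i·Y^j·Z^k in F becomes c·x^i·y^j·1^k = c·x^i·y^j.
Substituting Z = 1: F(X, Y, 1) = 3*x**2 + 2*x*y - x + 3*y**2 + y + 3.
Note: deg(f) ≤ deg(F) = 2; strict inequality happens when F is divisible by Z (lost terms).


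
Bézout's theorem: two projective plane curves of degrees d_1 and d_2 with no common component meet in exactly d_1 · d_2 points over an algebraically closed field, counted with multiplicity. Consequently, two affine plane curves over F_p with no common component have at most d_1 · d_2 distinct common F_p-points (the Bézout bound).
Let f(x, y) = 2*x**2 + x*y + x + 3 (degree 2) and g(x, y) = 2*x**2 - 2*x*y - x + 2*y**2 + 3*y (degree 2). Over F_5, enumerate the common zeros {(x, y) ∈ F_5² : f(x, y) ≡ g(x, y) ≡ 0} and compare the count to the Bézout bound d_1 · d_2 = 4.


Common zeros: {(4, 4)}; count = 1; Bézout bound = 4.

deg(f) = 2, deg(g) = 2, so Bézout bound = 4.
Scan x ∈ F_5. For each x, list the y ∈ F_5 with f(x, y) ≡ 0 and those with g(x, y) ≡ 0 (mod 5); the common zeros in that column are the intersection.
  x = 0: f ≡ 0 at y ∈ ∅; g ≡ 0 at y ∈ {0, 1}; common: ∅.
  x = 1: f ≡ 0 at y ∈ {4}; g ≡ 0 at y ∈ ∅; common: ∅.
  x = 2: f ≡ 0 at y ∈ {1}; g ≡ 0 at y ∈ ∅; common: ∅.
  x = 3: f ≡ 0 at y ∈ {2}; g ≡ 0 at y ∈ {0, 4}; common: ∅.
  x = 4: f ≡ 0 at y ∈ {4}; g ≡ 0 at y ∈ {1, 4}; common: {4}.
Collecting: common zeros = {(4, 4)}, so the count is 1.
Comparison with the Bézout bound: 1 ≤ 4 = deg(f)·deg(g), as expected for curves with no common component (the affine F_5-count falls short of the bound because intersections may lie at infinity, over extension fields, or carry multiplicity).


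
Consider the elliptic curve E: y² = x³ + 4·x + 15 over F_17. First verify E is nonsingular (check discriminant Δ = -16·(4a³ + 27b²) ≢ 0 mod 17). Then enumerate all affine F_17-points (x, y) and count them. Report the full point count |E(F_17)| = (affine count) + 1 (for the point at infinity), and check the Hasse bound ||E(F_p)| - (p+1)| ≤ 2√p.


Affine points = {(0, 7), (0, 10), (6, 0), (8, 7), (8, 10), (9, 7), (9, 10), (10, 1), (10, 16), (11, 8), (11, 9), (15, 4), (15, 13)}; affine count = 13; |E(F_17)| = 14.

Discriminant check: Δ ∝ 4a³ + 27b² = 4·4³ + 27·15² = 4·64 + 27·225 ≡ 7 (mod 17). Nonzero ⇒ E is nonsingular.
For each x ∈ F_17, compute rhs = x³ + 4·x + 15 mod 17, then count y ∈ F_17 with y² ≡ rhs.
  x = 0: rhs = 15, matching y values: 7, 10 (2 points).
  x = 1: rhs = 3, matching y values: none (0 points).
  x = 2: rhs = 14, matching y values: none (0 points).
  x = 3: rhs = 3, matching y values: none (0 points).
  x = 4: rhs = 10, matching y values: none (0 points).
  x = 5: rhs = 7, matching y values: none (0 points).
  x = 6: rhs = 0, matching y values: 0 (1 points).
  x = 7: rhs = 12, matching y values: none (0 points).
  x = 8: rhs = 15, matching y values: 7, 10 (2 points).
  x = 9: rhs = 15, matching y values: 7, 10 (2 points).
  x = 10: rhs = 1, matching y values: 1, 16 (2 points).
  x = 11: rhs = 13, matching y values: 8, 9 (2 points).
  x = 12: rhs = 6, matching y values: none (0 points).
  x = 13: rhs = 3, matching y values: none (0 points).
  x = 14: rhs = 10, matching y values: none (0 points).
  x = 15: rhs = 16, matching y values: 4, 13 (2 points).
  x = 16: rhs = 10, matching y values: none (0 points).
Total affine count: 13.
Full point count |E(F_17)| = 13 + 1 = 14.
Hasse bound: |14 − (17+1)| = |-4| = 4 ≤ 2√17 ≈ 8.2462 ✓.


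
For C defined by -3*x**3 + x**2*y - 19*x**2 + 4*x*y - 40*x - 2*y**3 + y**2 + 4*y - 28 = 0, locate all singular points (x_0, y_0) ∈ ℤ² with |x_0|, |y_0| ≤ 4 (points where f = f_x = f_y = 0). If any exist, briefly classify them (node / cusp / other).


Singular points: {(-2, 0)}; classification: node.

Compute partial derivatives:
  f_x = -9*x**2 + 2*x*y - 38*x + 4*y - 40.
  f_y = x**2 + 4*x - 6*y**2 + 2*y + 4.
Scan x_0 ∈ {−4, ..., 4}. For each x_0, f_y(x_0, y) is a polynomial in y; find its integer roots y ∈ {−4, ..., 4}, then test f_x and f at those candidates.
  x = -4: f_y(-4, y) = -6*y**2 + 2*y + 4; vanishes at y ∈ {1}. (-4, 1): f_x = -36 ≠ 0.
  x = -3: f_y(-3, y) = -6*y**2 + 2*y + 1; no integer root y with |y| ≤ 4.
  x = -2: f_y(-2, y) = -6*y**2 + 2*y; vanishes at y ∈ {0}. (-2, 0): f_x = 0, f = 0 — SINGULAR.
  x = -1: f_y(-1, y) = -6*y**2 + 2*y + 1; no integer root y with |y| ≤ 4.
  x = 0: f_y(0, y) = -6*y**2 + 2*y + 4; vanishes at y ∈ {1}. (0, 1): f_x = -36 ≠ 0.
  x = 1: f_y(1, y) = -6*y**2 + 2*y + 9; no integer root y with |y| ≤ 4.
  x = 2: f_y(2, y) = -6*y**2 + 2*y + 16; no integer root y with |y| ≤ 4.
  x = 3: f_y(3, y) = -6*y**2 + 2*y + 25; no integer root y with |y| ≤ 4.
  x = 4: f_y(4, y) = -6*y**2 + 2*y + 36; no integer root y with |y| ≤ 4.
Only singular point on the grid: (-2, 0).
Classify: substitute x = -2 + u, y = 0 + v and expand: f = -3*u**3 + u**2*v - u**2 - 2*v**3 + v**2.
No constant or linear terms (consistent with a singular point). Quadratic part: -u**2 + v**2. Cubic part: -3*u**3 + u**2*v - 2*v**3.
The quadratic part v**2 - u**2 = (v − u)(v + u) splits into two distinct linear factors, so there are two distinct tangent lines y − 0 = ±(x − -2) — this is a node (ordinary double point).
Classification: node.


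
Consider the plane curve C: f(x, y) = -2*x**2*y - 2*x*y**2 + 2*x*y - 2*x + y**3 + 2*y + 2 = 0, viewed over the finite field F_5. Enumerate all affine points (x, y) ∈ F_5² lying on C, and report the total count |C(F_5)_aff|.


Affine F_5-points: {(0, 1), (0, 3), (1, 0), (1, 3), (1, 4), (2, 4), (3, 2), (4, 1)}; count = 8.

For each of the 25 pairs (x, y) ∈ F_5², evaluate f(x, y) mod 5. Record the zeros.
  x = 0: [0↦2, 1↦0, 2↦4, 3↦0, 4↦4]  zeros at y ∈ {1, 3}
  x = 1: [0↦0, 1↦1, 2↦4, 3↦0, 4↦0]  zeros at y ∈ {0, 3, 4}
  x = 2: [0↦3, 1↦3, 2↦1, 3↦3, 4↦0]  zeros at y ∈ {4}
  x = 3: [0↦1, 1↦1, 2↦0, 3↦4, 4↦4]  zeros at y ∈ {2}
  x = 4: [0↦4, 1↦0, 2↦1, 3↦3, 4↦2]  zeros at y ∈ {1}
Collecting zeros: affine points = {(0, 1), (0, 3), (1, 0), (1, 3), (1, 4), (2, 4), (3, 2), (4, 1)}.
Total count |C(F_5)_aff| = 8.


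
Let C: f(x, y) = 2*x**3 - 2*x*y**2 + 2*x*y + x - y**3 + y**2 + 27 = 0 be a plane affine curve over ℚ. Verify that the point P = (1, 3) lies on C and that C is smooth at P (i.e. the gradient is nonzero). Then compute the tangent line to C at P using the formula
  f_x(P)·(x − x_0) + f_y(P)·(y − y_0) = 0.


Tangent line at P: -5*x - 31*y + 98 = 0.

Step 1: f(1, 3) = 0, so P lies on C.
Step 2: partial derivatives
  f_x(x, y) = 6*x**2 - 2*y**2 + 2*y + 1, f_y(x, y) = -4*x*y + 2*x - 3*y**2 + 2*y.
  f_x(P) = -5, f_y(P) = -31 (gradient nonzero, so P is smooth).
Step 3: tangent line at P: -5·(x − 1) + -31·(y − 3) = 0.
Expanding: -5*x - 31*y + 98 = 0.
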